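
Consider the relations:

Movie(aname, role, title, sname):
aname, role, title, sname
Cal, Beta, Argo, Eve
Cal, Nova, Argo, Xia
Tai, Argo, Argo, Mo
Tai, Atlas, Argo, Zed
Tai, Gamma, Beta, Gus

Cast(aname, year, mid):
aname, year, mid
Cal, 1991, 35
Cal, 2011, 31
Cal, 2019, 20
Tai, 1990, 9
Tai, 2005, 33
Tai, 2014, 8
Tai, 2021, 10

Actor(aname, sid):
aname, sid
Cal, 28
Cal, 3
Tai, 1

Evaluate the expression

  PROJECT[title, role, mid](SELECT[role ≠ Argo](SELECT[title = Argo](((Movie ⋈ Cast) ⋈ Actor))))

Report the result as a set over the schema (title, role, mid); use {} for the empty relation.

{(Argo, Atlas, 10), (Argo, Atlas, 33), (Argo, Atlas, 8), (Argo, Atlas, 9), (Argo, Beta, 20), (Argo, Beta, 31), (Argo, Beta, 35), (Argo, Nova, 20), (Argo, Nova, 31), (Argo, Nova, 35)}

Movie ⋈ Cast (natural join on aname): {(Cal, Beta, Argo, Eve, 1991, 35), (Cal, Beta, Argo, Eve, 2011, 31), (Cal, Beta, Argo, Eve, 2019, 20), (Cal, Nova, Argo, Xia, 1991, 35), (Cal, Nova, Argo, Xia, 2011, 31), (Cal, Nova, Argo, Xia, 2019, 20), (Tai, Argo, Argo, Mo, 1990, 9), (Tai, Argo, Argo, Mo, 2005, 33), (Tai, Argo, Argo, Mo, 2014, 8), (Tai, Argo, Argo, Mo, 2021, 10), (Tai, Atlas, Argo, Zed, 1990, 9), (Tai, Atlas, Argo, Zed, 2005, 33), (Tai, Atlas, Argo, Zed, 2014, 8), (Tai, Atlas, Argo, Zed, 2021, 10), (Tai, Gamma, Beta, Gus, 1990, 9), (Tai, Gamma, Beta, Gus, 2005, 33), (Tai, Gamma, Beta, Gus, 2014, 8), (Tai, Gamma, Beta, Gus, 2021, 10)}
(Movie ⋈ Cast) ⋈ Actor (natural join on aname): {(Cal, Beta, Argo, Eve, 1991, 35, 28), (Cal, Beta, Argo, Eve, 1991, 35, 3), (Cal, Beta, Argo, Eve, 2011, 31, 28), (Cal, Beta, Argo, Eve, 2011, 31, 3), (Cal, Beta, Argo, Eve, 2019, 20, 28), (Cal, Beta, Argo, Eve, 2019, 20, 3), (Cal, Nova, Argo, Xia, 1991, 35, 28), (Cal, Nova, Argo, Xia, 1991, 35, 3), (Cal, Nova, Argo, Xia, 2011, 31, 28), (Cal, Nova, Argo, Xia, 2011, 31, 3), (Cal, Nova, Argo, Xia, 2019, 20, 28), (Cal, Nova, Argo, Xia, 2019, 20, 3), (Tai, Argo, Argo, Mo, 1990, 9, 1), (Tai, Argo, Argo, Mo, 2005, 33, 1), (Tai, Argo, Argo, Mo, 2014, 8, 1), (Tai, Argo, Argo, Mo, 2021, 10, 1), (Tai, Atlas, Argo, Zed, 1990, 9, 1), (Tai, Atlas, Argo, Zed, 2005, 33, 1), (Tai, Atlas, Argo, Zed, 2014, 8, 1), (Tai, Atlas, Argo, Zed, 2021, 10, 1), (Tai, Gamma, Beta, Gus, 1990, 9, 1), (Tai, Gamma, Beta, Gus, 2005, 33, 1), (Tai, Gamma, Beta, Gus, 2014, 8, 1), (Tai, Gamma, Beta, Gus, 2021, 10, 1)}
σ[title = Argo]: keep tuples satisfying title = Argo → {(Cal, Beta, Argo, Eve, 1991, 35, 28), (Cal, Beta, Argo, Eve, 1991, 35, 3), (Cal, Beta, Argo, Eve, 2011, 31, 28), (Cal, Beta, Argo, Eve, 2011, 31, 3), (Cal, Beta, Argo, Eve, 2019, 20, 28), (Cal, Beta, Argo, Eve, 2019, 20, 3), (Cal, Nova, Argo, Xia, 1991, 35, 28), (Cal, Nova, Argo, Xia, 1991, 35, 3), (Cal, Nova, Argo, Xia, 2011, 31, 28), (Cal, Nova, Argo, Xia, 2011, 31, 3), (Cal, Nova, Argo, Xia, 2019, 20, 28), (Cal, Nova, Argo, Xia, 2019, 20, 3), (Tai, Argo, Argo, Mo, 1990, 9, 1), (Tai, Argo, Argo, Mo, 2005, 33, 1), (Tai, Argo, Argo, Mo, 2014, 8, 1), (Tai, Argo, Argo, Mo, 2021, 10, 1), (Tai, Atlas, Argo, Zed, 1990, 9, 1), (Tai, Atlas, Argo, Zed, 2005, 33, 1), (Tai, Atlas, Argo, Zed, 2014, 8, 1), (Tai, Atlas, Argo, Zed, 2021, 10, 1)}
σ[role ≠ Argo]: keep tuples satisfying role ≠ Argo → {(Cal, Beta, Argo, Eve, 1991, 35, 28), (Cal, Beta, Argo, Eve, 1991, 35, 3), (Cal, Beta, Argo, Eve, 2011, 31, 28), (Cal, Beta, Argo, Eve, 2011, 31, 3), (Cal, Beta, Argo, Eve, 2019, 20, 28), (Cal, Beta, Argo, Eve, 2019, 20, 3), (Cal, Nova, Argo, Xia, 1991, 35, 28), (Cal, Nova, Argo, Xia, 1991, 35, 3), (Cal, Nova, Argo, Xia, 2011, 31, 28), (Cal, Nova, Argo, Xia, 2011, 31, 3), (Cal, Nova, Argo, Xia, 2019, 20, 28), (Cal, Nova, Argo, Xia, 2019, 20, 3), (Tai, Atlas, Argo, Zed, 1990, 9, 1), (Tai, Atlas, Argo, Zed, 2005, 33, 1), (Tai, Atlas, Argo, Zed, 2014, 8, 1), (Tai, Atlas, Argo, Zed, 2021, 10, 1)}
π_{title, role, mid} gives {(Argo, Atlas, 10), (Argo, Atlas, 33), (Argo, Atlas, 8), (Argo, Atlas, 9), (Argo, Beta, 20), (Argo, Beta, 31), (Argo, Beta, 35), (Argo, Nova, 20), (Argo, Nova, 31), (Argo, Nova, 35)} (6 duplicate(s) eliminated).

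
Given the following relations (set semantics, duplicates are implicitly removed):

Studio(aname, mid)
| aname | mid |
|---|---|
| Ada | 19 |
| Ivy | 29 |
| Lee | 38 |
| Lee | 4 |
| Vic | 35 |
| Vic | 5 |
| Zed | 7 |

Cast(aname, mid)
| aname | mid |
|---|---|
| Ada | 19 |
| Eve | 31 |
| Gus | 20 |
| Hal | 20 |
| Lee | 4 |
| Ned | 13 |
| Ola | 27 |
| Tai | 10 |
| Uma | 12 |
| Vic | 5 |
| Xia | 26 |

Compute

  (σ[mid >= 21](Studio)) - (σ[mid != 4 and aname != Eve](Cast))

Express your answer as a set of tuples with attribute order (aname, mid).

{(Ivy, 29), (Lee, 38), (Vic, 35)}

Selection mid >= 21: {(Ivy, 29), (Lee, 38), (Vic, 35)}
Selection mid != 4 and aname != Eve: {(Ada, 19), (Gus, 20), (Hal, 20), (Ned, 13), (Ola, 27), (Tai, 10), (Uma, 12), (Vic, 5), (Xia, 26)}
Taking the difference: {(Ivy, 29), (Lee, 38), (Vic, 35)}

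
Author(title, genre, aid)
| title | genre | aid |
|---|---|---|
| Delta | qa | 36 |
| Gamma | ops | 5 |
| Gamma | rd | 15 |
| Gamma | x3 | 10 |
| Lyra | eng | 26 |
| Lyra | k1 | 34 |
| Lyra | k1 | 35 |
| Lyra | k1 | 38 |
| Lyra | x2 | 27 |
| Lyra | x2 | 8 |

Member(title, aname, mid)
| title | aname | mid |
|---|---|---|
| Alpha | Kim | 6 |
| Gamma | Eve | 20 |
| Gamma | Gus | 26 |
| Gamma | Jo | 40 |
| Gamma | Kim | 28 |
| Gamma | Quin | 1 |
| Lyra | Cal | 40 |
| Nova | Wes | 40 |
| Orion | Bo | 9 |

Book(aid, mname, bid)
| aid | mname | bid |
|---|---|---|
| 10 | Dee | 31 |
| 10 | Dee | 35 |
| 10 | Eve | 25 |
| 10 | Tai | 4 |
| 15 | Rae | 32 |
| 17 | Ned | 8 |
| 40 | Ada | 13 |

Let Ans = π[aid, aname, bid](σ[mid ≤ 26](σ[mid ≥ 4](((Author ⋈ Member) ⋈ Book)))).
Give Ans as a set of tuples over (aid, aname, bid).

{(10, Eve, 25), (10, Eve, 31), (10, Eve, 35), (10, Eve, 4), (10, Gus, 25), (10, Gus, 31), (10, Gus, 35), (10, Gus, 4), (15, Eve, 32), (15, Gus, 32)}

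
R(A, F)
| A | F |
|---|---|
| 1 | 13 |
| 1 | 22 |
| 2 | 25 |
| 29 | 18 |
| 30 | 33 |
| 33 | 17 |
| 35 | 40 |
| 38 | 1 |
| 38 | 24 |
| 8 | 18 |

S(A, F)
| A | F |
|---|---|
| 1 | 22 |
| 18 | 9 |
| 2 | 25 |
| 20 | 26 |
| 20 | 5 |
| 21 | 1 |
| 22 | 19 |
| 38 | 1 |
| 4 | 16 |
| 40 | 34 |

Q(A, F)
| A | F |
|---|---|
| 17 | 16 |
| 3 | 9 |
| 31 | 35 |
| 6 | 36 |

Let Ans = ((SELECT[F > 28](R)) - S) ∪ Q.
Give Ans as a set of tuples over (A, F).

Selection F > 28: {(30, 33), (35, 40)}
Set difference of the two operands is {(30, 33), (35, 40)}.
Set union of the two operands is {(17, 16), (3, 9), (30, 33), (31, 35), (35, 40), (6, 36)}.

{(17, 16), (3, 9), (30, 33), (31, 35), (35, 40), (6, 36)}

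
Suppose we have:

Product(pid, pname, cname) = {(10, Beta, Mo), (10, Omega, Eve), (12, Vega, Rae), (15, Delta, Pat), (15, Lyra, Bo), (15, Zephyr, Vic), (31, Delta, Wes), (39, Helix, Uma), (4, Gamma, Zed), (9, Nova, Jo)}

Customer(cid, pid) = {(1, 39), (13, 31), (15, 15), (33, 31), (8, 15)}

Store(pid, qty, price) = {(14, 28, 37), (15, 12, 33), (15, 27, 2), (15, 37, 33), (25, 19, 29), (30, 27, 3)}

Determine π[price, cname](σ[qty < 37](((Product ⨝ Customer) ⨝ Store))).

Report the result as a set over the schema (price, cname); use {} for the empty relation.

Product ⋈ Customer (natural join on pid): {(15, Delta, Pat, 15), (15, Delta, Pat, 8), (15, Lyra, Bo, 15), (15, Lyra, Bo, 8), (15, Zephyr, Vic, 15), (15, Zephyr, Vic, 8), (31, Delta, Wes, 13), (31, Delta, Wes, 33), (39, Helix, Uma, 1)}
(Product ⨝ Customer) ⋈ Store (natural join on pid): {(15, Delta, Pat, 15, 12, 33), (15, Delta, Pat, 15, 27, 2), (15, Delta, Pat, 15, 37, 33), (15, Delta, Pat, 8, 12, 33), (15, Delta, Pat, 8, 27, 2), (15, Delta, Pat, 8, 37, 33), (15, Lyra, Bo, 15, 12, 33), (15, Lyra, Bo, 15, 27, 2), (15, Lyra, Bo, 15, 37, 33), (15, Lyra, Bo, 8, 12, 33), (15, Lyra, Bo, 8, 27, 2), (15, Lyra, Bo, 8, 37, 33), (15, Zephyr, Vic, 15, 12, 33), (15, Zephyr, Vic, 15, 27, 2), (15, Zephyr, Vic, 15, 37, 33), (15, Zephyr, Vic, 8, 12, 33), (15, Zephyr, Vic, 8, 27, 2), (15, Zephyr, Vic, 8, 37, 33)}
Apply σ_{qty < 37}; surviving tuples: {(15, Delta, Pat, 15, 12, 33), (15, Delta, Pat, 15, 27, 2), (15, Delta, Pat, 8, 12, 33), (15, Delta, Pat, 8, 27, 2), (15, Lyra, Bo, 15, 12, 33), (15, Lyra, Bo, 15, 27, 2), (15, Lyra, Bo, 8, 12, 33), (15, Lyra, Bo, 8, 27, 2), (15, Zephyr, Vic, 15, 12, 33), (15, Zephyr, Vic, 15, 27, 2), (15, Zephyr, Vic, 8, 12, 33), (15, Zephyr, Vic, 8, 27, 2)}
π[price, cname]: project onto (price, cname) (6 duplicate(s) eliminated) → {(2, Bo), (2, Pat), (2, Vic), (33, Bo), (33, Pat), (33, Vic)}

{(2, Bo), (2, Pat), (2, Vic), (33, Bo), (33, Pat), (33, Vic)}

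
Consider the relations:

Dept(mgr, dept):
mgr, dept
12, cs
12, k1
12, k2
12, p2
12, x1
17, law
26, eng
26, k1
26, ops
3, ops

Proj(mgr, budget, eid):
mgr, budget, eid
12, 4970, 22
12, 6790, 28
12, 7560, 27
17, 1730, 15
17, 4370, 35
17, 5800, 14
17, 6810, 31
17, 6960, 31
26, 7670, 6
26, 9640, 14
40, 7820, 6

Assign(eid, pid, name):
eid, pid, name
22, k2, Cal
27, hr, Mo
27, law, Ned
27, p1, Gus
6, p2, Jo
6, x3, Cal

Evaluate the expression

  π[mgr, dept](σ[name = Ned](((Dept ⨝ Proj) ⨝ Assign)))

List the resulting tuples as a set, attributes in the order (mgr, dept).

{(12, cs), (12, k1), (12, k2), (12, p2), (12, x1)}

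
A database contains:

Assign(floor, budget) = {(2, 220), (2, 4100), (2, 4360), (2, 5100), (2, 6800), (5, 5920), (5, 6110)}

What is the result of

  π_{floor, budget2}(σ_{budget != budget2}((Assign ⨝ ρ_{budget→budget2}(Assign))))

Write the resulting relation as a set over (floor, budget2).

ρ[budget→budget2]: schema becomes (floor, budget2); tuples unchanged.
Joining Assign and ρ_{budget→budget2}(Assign) on floor yields {(2, 220, 220), (2, 220, 4100), (2, 220, 4360), (2, 220, 5100), (2, 220, 6800), (2, 4100, 220), (2, 4100, 4100), (2, 4100, 4360), (2, 4100, 5100), (2, 4100, 6800), (2, 4360, 220), (2, 4360, 4100), (2, 4360, 4360), (2, 4360, 5100), (2, 4360, 6800), (2, 5100, 220), (2, 5100, 4100), (2, 5100, 4360), (2, 5100, 5100), (2, 5100, 6800), (2, 6800, 220), (2, 6800, 4100), (2, 6800, 4360), (2, 6800, 5100), (2, 6800, 6800), (5, 5920, 5920), (5, 5920, 6110), (5, 6110, 5920), (5, 6110, 6110)}.
Selection budget != budget2: {(2, 220, 4100), (2, 220, 4360), (2, 220, 5100), (2, 220, 6800), (2, 4100, 220), (2, 4100, 4360), (2, 4100, 5100), (2, 4100, 6800), (2, 4360, 220), (2, 4360, 4100), (2, 4360, 5100), (2, 4360, 6800), (2, 5100, 220), (2, 5100, 4100), (2, 5100, 4360), (2, 5100, 6800), (2, 6800, 220), (2, 6800, 4100), (2, 6800, 4360), (2, 6800, 5100), (5, 5920, 6110), (5, 6110, 5920)}
π_{floor, budget2} gives {(2, 220), (2, 4100), (2, 4360), (2, 5100), (2, 6800), (5, 5920), (5, 6110)} (15 duplicate(s) eliminated).

{(2, 220), (2, 4100), (2, 4360), (2, 5100), (2, 6800), (5, 5920), (5, 6110)}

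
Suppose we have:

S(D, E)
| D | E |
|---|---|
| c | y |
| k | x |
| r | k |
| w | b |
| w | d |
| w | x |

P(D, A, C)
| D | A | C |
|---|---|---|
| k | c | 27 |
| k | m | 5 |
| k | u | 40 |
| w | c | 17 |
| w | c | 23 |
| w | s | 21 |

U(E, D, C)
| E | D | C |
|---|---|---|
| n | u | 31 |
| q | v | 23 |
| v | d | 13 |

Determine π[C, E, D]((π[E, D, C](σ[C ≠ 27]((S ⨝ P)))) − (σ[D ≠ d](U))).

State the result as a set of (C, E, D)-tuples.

Natural join on D: {(k, x, c, 27), (k, x, m, 5), (k, x, u, 40), (w, b, c, 17), (w, b, c, 23), (w, b, s, 21), (w, d, c, 17), (w, d, c, 23), (w, d, s, 21), (w, x, c, 17), (w, x, c, 23), (w, x, s, 21)}
Filtering on C ≠ 27 leaves {(k, x, m, 5), (k, x, u, 40), (w, b, c, 17), (w, b, c, 23), (w, b, s, 21), (w, d, c, 17), (w, d, c, 23), (w, d, s, 21), (w, x, c, 17), (w, x, c, 23), (w, x, s, 21)}.
π[E, D, C]: project onto (E, D, C) → {(b, w, 17), (b, w, 21), (b, w, 23), (d, w, 17), (d, w, 21), (d, w, 23), (x, k, 40), (x, k, 5), (x, w, 17), (x, w, 21), (x, w, 23)}
Filtering on D ≠ d leaves {(n, u, 31), (q, v, 23)}.
Set difference of the two operands is {(b, w, 17), (b, w, 21), (b, w, 23), (d, w, 17), (d, w, 21), (d, w, 23), (x, k, 40), (x, k, 5), (x, w, 17), (x, w, 21), (x, w, 23)}.
π[C, E, D]: project onto (C, E, D) → {(17, b, w), (17, d, w), (17, x, w), (21, b, w), (21, d, w), (21, x, w), (23, b, w), (23, d, w), (23, x, w), (40, x, k), (5, x, k)}

{(17, b, w), (17, d, w), (17, x, w), (21, b, w), (21, d, w), (21, x, w), (23, b, w), (23, d, w), (23, x, w), (40, x, k), (5, x, k)}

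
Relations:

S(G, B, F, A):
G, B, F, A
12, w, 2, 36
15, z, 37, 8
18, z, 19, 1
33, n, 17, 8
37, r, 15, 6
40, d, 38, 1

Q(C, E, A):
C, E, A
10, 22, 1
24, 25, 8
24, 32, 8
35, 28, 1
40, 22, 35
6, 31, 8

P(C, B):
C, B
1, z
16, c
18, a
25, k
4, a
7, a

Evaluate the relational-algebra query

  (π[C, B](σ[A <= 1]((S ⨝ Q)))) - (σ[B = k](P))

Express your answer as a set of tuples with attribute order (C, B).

{(10, d), (10, z), (35, d), (35, z)}

Natural join on A: {(15, z, 37, 8, 24, 25), (15, z, 37, 8, 24, 32), (15, z, 37, 8, 6, 31), (18, z, 19, 1, 10, 22), (18, z, 19, 1, 35, 28), (33, n, 17, 8, 24, 25), (33, n, 17, 8, 24, 32), (33, n, 17, 8, 6, 31), (40, d, 38, 1, 10, 22), (40, d, 38, 1, 35, 28)}
Apply σ_{A <= 1}; surviving tuples: {(18, z, 19, 1, 10, 22), (18, z, 19, 1, 35, 28), (40, d, 38, 1, 10, 22), (40, d, 38, 1, 35, 28)}
π[C, B]: project onto (C, B) → {(10, d), (10, z), (35, d), (35, z)}
Apply σ_{B = k}; surviving tuples: {(25, k)}
Set difference of the two operands is {(10, d), (10, z), (35, d), (35, z)}.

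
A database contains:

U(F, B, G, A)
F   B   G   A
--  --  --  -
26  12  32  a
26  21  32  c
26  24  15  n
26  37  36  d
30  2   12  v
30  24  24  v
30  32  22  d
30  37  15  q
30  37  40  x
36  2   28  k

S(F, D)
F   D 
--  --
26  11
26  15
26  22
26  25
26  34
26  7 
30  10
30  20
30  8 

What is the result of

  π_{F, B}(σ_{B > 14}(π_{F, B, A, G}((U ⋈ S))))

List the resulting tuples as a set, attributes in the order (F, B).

{(26, 21), (26, 24), (26, 37), (30, 24), (30, 32), (30, 37)}

Joining U and S on F yields {(26, 12, 32, a, 11), (26, 12, 32, a, 15), (26, 12, 32, a, 22), (26, 12, 32, a, 25), (26, 12, 32, a, 34), (26, 12, 32, a, 7), (26, 21, 32, c, 11), (26, 21, 32, c, 15), (26, 21, 32, c, 22), (26, 21, 32, c, 25), (26, 21, 32, c, 34), (26, 21, 32, c, 7), (26, 24, 15, n, 11), (26, 24, 15, n, 15), (26, 24, 15, n, 22), (26, 24, 15, n, 25), (26, 24, 15, n, 34), (26, 24, 15, n, 7), (26, 37, 36, d, 11), (26, 37, 36, d, 15), (26, 37, 36, d, 22), (26, 37, 36, d, 25), (26, 37, 36, d, 34), (26, 37, 36, d, 7), (30, 2, 12, v, 10), (30, 2, 12, v, 20), (30, 2, 12, v, 8), (30, 24, 24, v, 10), (30, 24, 24, v, 20), (30, 24, 24, v, 8), (30, 32, 22, d, 10), (30, 32, 22, d, 20), (30, 32, 22, d, 8), (30, 37, 15, q, 10), (30, 37, 15, q, 20), (30, 37, 15, q, 8), (30, 37, 40, x, 10), (30, 37, 40, x, 20), (30, 37, 40, x, 8)}.
π_{F, B, A, G} gives {(26, 12, a, 32), (26, 21, c, 32), (26, 24, n, 15), (26, 37, d, 36), (30, 2, v, 12), (30, 24, v, 24), (30, 32, d, 22), (30, 37, q, 15), (30, 37, x, 40)} (30 duplicate(s) eliminated).
Apply σ_{B > 14}; surviving tuples: {(26, 21, c, 32), (26, 24, n, 15), (26, 37, d, 36), (30, 24, v, 24), (30, 32, d, 22), (30, 37, q, 15), (30, 37, x, 40)}
π_{F, B} gives {(26, 21), (26, 24), (26, 37), (30, 24), (30, 32), (30, 37)} (1 duplicate(s) eliminated).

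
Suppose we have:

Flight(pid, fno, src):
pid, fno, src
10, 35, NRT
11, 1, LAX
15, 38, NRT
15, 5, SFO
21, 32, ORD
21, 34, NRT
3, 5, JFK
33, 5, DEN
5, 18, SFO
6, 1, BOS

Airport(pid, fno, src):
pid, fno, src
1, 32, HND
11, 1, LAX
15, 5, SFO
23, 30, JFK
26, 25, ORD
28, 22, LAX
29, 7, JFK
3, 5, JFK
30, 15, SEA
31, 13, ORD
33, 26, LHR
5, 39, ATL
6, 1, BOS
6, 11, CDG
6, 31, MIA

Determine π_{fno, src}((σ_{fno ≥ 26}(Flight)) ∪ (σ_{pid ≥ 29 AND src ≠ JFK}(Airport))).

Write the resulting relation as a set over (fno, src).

{(13, ORD), (15, SEA), (26, LHR), (32, ORD), (34, NRT), (35, NRT), (38, NRT)}

σ[fno ≥ 26]: keep tuples satisfying fno ≥ 26 → {(10, 35, NRT), (15, 38, NRT), (21, 32, ORD), (21, 34, NRT)}
σ[pid ≥ 29 AND src ≠ JFK]: keep tuples satisfying pid ≥ 29 AND src ≠ JFK → {(30, 15, SEA), (31, 13, ORD), (33, 26, LHR)}
Taking the union: {(10, 35, NRT), (15, 38, NRT), (21, 32, ORD), (21, 34, NRT), (30, 15, SEA), (31, 13, ORD), (33, 26, LHR)}
Projecting to fno, src: {(13, ORD), (15, SEA), (26, LHR), (32, ORD), (34, NRT), (35, NRT), (38, NRT)}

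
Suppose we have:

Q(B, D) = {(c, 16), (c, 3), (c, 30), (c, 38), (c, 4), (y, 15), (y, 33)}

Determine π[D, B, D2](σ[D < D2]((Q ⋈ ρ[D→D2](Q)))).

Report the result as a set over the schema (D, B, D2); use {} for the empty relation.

{(15, y, 33), (16, c, 30), (16, c, 38), (3, c, 16), (3, c, 30), (3, c, 38), (3, c, 4), (30, c, 38), (4, c, 16), (4, c, 30), (4, c, 38)}

ρ[D→D2]: schema becomes (B, D2); tuples unchanged.
Q ⋈ ρ[D→D2](Q) (natural join on B): {(c, 16, 16), (c, 16, 3), (c, 16, 30), (c, 16, 38), (c, 16, 4), (c, 3, 16), (c, 3, 3), (c, 3, 30), (c, 3, 38), (c, 3, 4), (c, 30, 16), (c, 30, 3), (c, 30, 30), (c, 30, 38), (c, 30, 4), (c, 38, 16), (c, 38, 3), (c, 38, 30), (c, 38, 38), (c, 38, 4), (c, 4, 16), (c, 4, 3), (c, 4, 30), (c, 4, 38), (c, 4, 4), (y, 15, 15), (y, 15, 33), (y, 33, 15), (y, 33, 33)}
σ[D < D2]: keep tuples satisfying D < D2 → {(c, 16, 30), (c, 16, 38), (c, 3, 16), (c, 3, 30), (c, 3, 38), (c, 3, 4), (c, 30, 38), (c, 4, 16), (c, 4, 30), (c, 4, 38), (y, 15, 33)}
π[D, B, D2]: project onto (D, B, D2) → {(15, y, 33), (16, c, 30), (16, c, 38), (3, c, 16), (3, c, 30), (3, c, 38), (3, c, 4), (30, c, 38), (4, c, 16), (4, c, 30), (4, c, 38)}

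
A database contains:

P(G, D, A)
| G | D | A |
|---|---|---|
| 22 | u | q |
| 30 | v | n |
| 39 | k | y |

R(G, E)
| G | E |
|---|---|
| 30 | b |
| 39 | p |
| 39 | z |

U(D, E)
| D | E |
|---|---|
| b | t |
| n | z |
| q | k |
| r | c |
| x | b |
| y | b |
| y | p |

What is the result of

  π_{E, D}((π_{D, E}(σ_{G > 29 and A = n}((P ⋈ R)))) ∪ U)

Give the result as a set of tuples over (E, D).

{(b, v), (b, x), (b, y), (c, r), (k, q), (p, y), (t, b), (z, n)}

P ⋈ R (natural join on G): {(30, v, n, b), (39, k, y, p), (39, k, y, z)}
Selection G > 29 and A = n: {(30, v, n, b)}
Projecting to D, E: {(v, b)}
Union: {(v, b)} with {(b, t), (n, z), (q, k), (r, c), (x, b), (y, b), (y, p)} → {(b, t), (n, z), (q, k), (r, c), (v, b), (x, b), (y, b), (y, p)}
Projecting to E, D: {(b, v), (b, x), (b, y), (c, r), (k, q), (p, y), (t, b), (z, n)}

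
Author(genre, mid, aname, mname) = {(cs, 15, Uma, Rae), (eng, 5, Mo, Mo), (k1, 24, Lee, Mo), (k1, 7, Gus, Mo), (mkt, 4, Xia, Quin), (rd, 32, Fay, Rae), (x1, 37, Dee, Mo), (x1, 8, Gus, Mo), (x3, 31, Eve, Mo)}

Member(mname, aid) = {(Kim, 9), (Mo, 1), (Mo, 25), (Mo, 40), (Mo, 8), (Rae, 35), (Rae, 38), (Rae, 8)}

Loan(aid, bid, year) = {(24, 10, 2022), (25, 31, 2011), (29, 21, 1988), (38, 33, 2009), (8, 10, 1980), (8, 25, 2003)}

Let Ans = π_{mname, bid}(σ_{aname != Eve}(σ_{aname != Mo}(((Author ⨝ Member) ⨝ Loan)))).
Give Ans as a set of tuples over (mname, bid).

Natural join on mname: {(cs, 15, Uma, Rae, 35), (cs, 15, Uma, Rae, 38), (cs, 15, Uma, Rae, 8), (eng, 5, Mo, Mo, 1), (eng, 5, Mo, Mo, 25), (eng, 5, Mo, Mo, 40), (eng, 5, Mo, Mo, 8), (k1, 24, Lee, Mo, 1), (k1, 24, Lee, Mo, 25), (k1, 24, Lee, Mo, 40), (k1, 24, Lee, Mo, 8), (k1, 7, Gus, Mo, 1), (k1, 7, Gus, Mo, 25), (k1, 7, Gus, Mo, 40), (k1, 7, Gus, Mo, 8), (rd, 32, Fay, Rae, 35), (rd, 32, Fay, Rae, 38), (rd, 32, Fay, Rae, 8), (x1, 37, Dee, Mo, 1), (x1, 37, Dee, Mo, 25), (x1, 37, Dee, Mo, 40), (x1, 37, Dee, Mo, 8), (x1, 8, Gus, Mo, 1), (x1, 8, Gus, Mo, 25), (x1, 8, Gus, Mo, 40), (x1, 8, Gus, Mo, 8), (x3, 31, Eve, Mo, 1), (x3, 31, Eve, Mo, 25), (x3, 31, Eve, Mo, 40), (x3, 31, Eve, Mo, 8)}
Natural join on aid: {(cs, 15, Uma, Rae, 38, 33, 2009), (cs, 15, Uma, Rae, 8, 10, 1980), (cs, 15, Uma, Rae, 8, 25, 2003), (eng, 5, Mo, Mo, 25, 31, 2011), (eng, 5, Mo, Mo, 8, 10, 1980), (eng, 5, Mo, Mo, 8, 25, 2003), (k1, 24, Lee, Mo, 25, 31, 2011), (k1, 24, Lee, Mo, 8, 10, 1980), (k1, 24, Lee, Mo, 8, 25, 2003), (k1, 7, Gus, Mo, 25, 31, 2011), (k1, 7, Gus, Mo, 8, 10, 1980), (k1, 7, Gus, Mo, 8, 25, 2003), (rd, 32, Fay, Rae, 38, 33, 2009), (rd, 32, Fay, Rae, 8, 10, 1980), (rd, 32, Fay, Rae, 8, 25, 2003), (x1, 37, Dee, Mo, 25, 31, 2011), (x1, 37, Dee, Mo, 8, 10, 1980), (x1, 37, Dee, Mo, 8, 25, 2003), (x1, 8, Gus, Mo, 25, 31, 2011), (x1, 8, Gus, Mo, 8, 10, 1980), (x1, 8, Gus, Mo, 8, 25, 2003), (x3, 31, Eve, Mo, 25, 31, 2011), (x3, 31, Eve, Mo, 8, 10, 1980), (x3, 31, Eve, Mo, 8, 25, 2003)}
Apply σ_{aname != Mo}; surviving tuples: {(cs, 15, Uma, Rae, 38, 33, 2009), (cs, 15, Uma, Rae, 8, 10, 1980), (cs, 15, Uma, Rae, 8, 25, 2003), (k1, 24, Lee, Mo, 25, 31, 2011), (k1, 24, Lee, Mo, 8, 10, 1980), (k1, 24, Lee, Mo, 8, 25, 2003), (k1, 7, Gus, Mo, 25, 31, 2011), (k1, 7, Gus, Mo, 8, 10, 1980), (k1, 7, Gus, Mo, 8, 25, 2003), (rd, 32, Fay, Rae, 38, 33, 2009), (rd, 32, Fay, Rae, 8, 10, 1980), (rd, 32, Fay, Rae, 8, 25, 2003), (x1, 37, Dee, Mo, 25, 31, 2011), (x1, 37, Dee, Mo, 8, 10, 1980), (x1, 37, Dee, Mo, 8, 25, 2003), (x1, 8, Gus, Mo, 25, 31, 2011), (x1, 8, Gus, Mo, 8, 10, 1980), (x1, 8, Gus, Mo, 8, 25, 2003), (x3, 31, Eve, Mo, 25, 31, 2011), (x3, 31, Eve, Mo, 8, 10, 1980), (x3, 31, Eve, Mo, 8, 25, 2003)}
Apply σ_{aname != Eve}; surviving tuples: {(cs, 15, Uma, Rae, 38, 33, 2009), (cs, 15, Uma, Rae, 8, 10, 1980), (cs, 15, Uma, Rae, 8, 25, 2003), (k1, 24, Lee, Mo, 25, 31, 2011), (k1, 24, Lee, Mo, 8, 10, 1980), (k1, 24, Lee, Mo, 8, 25, 2003), (k1, 7, Gus, Mo, 25, 31, 2011), (k1, 7, Gus, Mo, 8, 10, 1980), (k1, 7, Gus, Mo, 8, 25, 2003), (rd, 32, Fay, Rae, 38, 33, 2009), (rd, 32, Fay, Rae, 8, 10, 1980), (rd, 32, Fay, Rae, 8, 25, 2003), (x1, 37, Dee, Mo, 25, 31, 2011), (x1, 37, Dee, Mo, 8, 10, 1980), (x1, 37, Dee, Mo, 8, 25, 2003), (x1, 8, Gus, Mo, 25, 31, 2011), (x1, 8, Gus, Mo, 8, 10, 1980), (x1, 8, Gus, Mo, 8, 25, 2003)}
Keep only column(s) mname, bid (12 duplicate(s) eliminated): {(Mo, 10), (Mo, 25), (Mo, 31), (Rae, 10), (Rae, 25), (Rae, 33)}

{(Mo, 10), (Mo, 25), (Mo, 31), (Rae, 10), (Rae, 25), (Rae, 33)}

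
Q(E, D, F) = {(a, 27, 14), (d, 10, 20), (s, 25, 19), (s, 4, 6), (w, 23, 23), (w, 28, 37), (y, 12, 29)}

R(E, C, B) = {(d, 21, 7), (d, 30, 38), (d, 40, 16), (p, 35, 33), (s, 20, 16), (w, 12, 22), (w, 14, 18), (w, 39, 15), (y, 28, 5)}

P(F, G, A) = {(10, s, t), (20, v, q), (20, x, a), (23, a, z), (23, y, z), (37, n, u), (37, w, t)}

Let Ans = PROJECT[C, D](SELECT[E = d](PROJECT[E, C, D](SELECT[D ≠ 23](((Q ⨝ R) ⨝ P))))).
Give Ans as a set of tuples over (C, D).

Natural join on E: {(d, 10, 20, 21, 7), (d, 10, 20, 30, 38), (d, 10, 20, 40, 16), (s, 25, 19, 20, 16), (s, 4, 6, 20, 16), (w, 23, 23, 12, 22), (w, 23, 23, 14, 18), (w, 23, 23, 39, 15), (w, 28, 37, 12, 22), (w, 28, 37, 14, 18), (w, 28, 37, 39, 15), (y, 12, 29, 28, 5)}
Natural join on F: {(d, 10, 20, 21, 7, v, q), (d, 10, 20, 21, 7, x, a), (d, 10, 20, 30, 38, v, q), (d, 10, 20, 30, 38, x, a), (d, 10, 20, 40, 16, v, q), (d, 10, 20, 40, 16, x, a), (w, 23, 23, 12, 22, a, z), (w, 23, 23, 12, 22, y, z), (w, 23, 23, 14, 18, a, z), (w, 23, 23, 14, 18, y, z), (w, 23, 23, 39, 15, a, z), (w, 23, 23, 39, 15, y, z), (w, 28, 37, 12, 22, n, u), (w, 28, 37, 12, 22, w, t), (w, 28, 37, 14, 18, n, u), (w, 28, 37, 14, 18, w, t), (w, 28, 37, 39, 15, n, u), (w, 28, 37, 39, 15, w, t)}
σ[D ≠ 23]: keep tuples satisfying D ≠ 23 → {(d, 10, 20, 21, 7, v, q), (d, 10, 20, 21, 7, x, a), (d, 10, 20, 30, 38, v, q), (d, 10, 20, 30, 38, x, a), (d, 10, 20, 40, 16, v, q), (d, 10, 20, 40, 16, x, a), (w, 28, 37, 12, 22, n, u), (w, 28, 37, 12, 22, w, t), (w, 28, 37, 14, 18, n, u), (w, 28, 37, 14, 18, w, t), (w, 28, 37, 39, 15, n, u), (w, 28, 37, 39, 15, w, t)}
Keep only column(s) E, C, D (6 duplicate(s) eliminated): {(d, 21, 10), (d, 30, 10), (d, 40, 10), (w, 12, 28), (w, 14, 28), (w, 39, 28)}
σ[E = d]: keep tuples satisfying E = d → {(d, 21, 10), (d, 30, 10), (d, 40, 10)}
Keep only column(s) C, D: {(21, 10), (30, 10), (40, 10)}

{(21, 10), (30, 10), (40, 10)}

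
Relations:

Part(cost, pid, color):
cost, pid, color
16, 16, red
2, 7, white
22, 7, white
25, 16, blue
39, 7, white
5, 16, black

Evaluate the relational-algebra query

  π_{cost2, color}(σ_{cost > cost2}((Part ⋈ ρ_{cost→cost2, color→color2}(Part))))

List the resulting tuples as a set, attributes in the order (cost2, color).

{(16, blue), (2, white), (22, white), (5, blue), (5, red)}

ρ[cost→cost2, color→color2]: schema becomes (cost2, pid, color2); tuples unchanged.
Part ⋈ ρ_{cost→cost2, color→color2}(Part) (natural join on pid): {(16, 16, red, 16, red), (16, 16, red, 25, blue), (16, 16, red, 5, black), (2, 7, white, 2, white), (2, 7, white, 22, white), (2, 7, white, 39, white), (22, 7, white, 2, white), (22, 7, white, 22, white), (22, 7, white, 39, white), (25, 16, blue, 16, red), (25, 16, blue, 25, blue), (25, 16, blue, 5, black), (39, 7, white, 2, white), (39, 7, white, 22, white), (39, 7, white, 39, white), (5, 16, black, 16, red), (5, 16, black, 25, blue), (5, 16, black, 5, black)}
Apply σ_{cost > cost2}; surviving tuples: {(16, 16, red, 5, black), (22, 7, white, 2, white), (25, 16, blue, 16, red), (25, 16, blue, 5, black), (39, 7, white, 2, white), (39, 7, white, 22, white)}
Keep only column(s) cost2, color (1 duplicate(s) eliminated): {(16, blue), (2, white), (22, white), (5, blue), (5, red)}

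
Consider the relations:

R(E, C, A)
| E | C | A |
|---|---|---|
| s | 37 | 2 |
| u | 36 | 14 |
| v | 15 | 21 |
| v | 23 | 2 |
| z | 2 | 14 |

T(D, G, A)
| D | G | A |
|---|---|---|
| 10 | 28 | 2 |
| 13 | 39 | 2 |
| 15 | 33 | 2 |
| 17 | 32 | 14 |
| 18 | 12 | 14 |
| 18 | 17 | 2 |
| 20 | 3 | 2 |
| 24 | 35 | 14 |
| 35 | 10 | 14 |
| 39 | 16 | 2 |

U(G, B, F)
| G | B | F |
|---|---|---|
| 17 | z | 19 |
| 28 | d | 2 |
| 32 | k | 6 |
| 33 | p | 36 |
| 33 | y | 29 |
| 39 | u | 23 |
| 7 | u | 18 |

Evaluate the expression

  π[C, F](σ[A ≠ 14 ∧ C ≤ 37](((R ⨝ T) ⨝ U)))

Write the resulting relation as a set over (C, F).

{(23, 19), (23, 2), (23, 23), (23, 29), (23, 36), (37, 19), (37, 2), (37, 23), (37, 29), (37, 36)}

Joining R and T on A yields {(s, 37, 2, 10, 28), (s, 37, 2, 13, 39), (s, 37, 2, 15, 33), (s, 37, 2, 18, 17), (s, 37, 2, 20, 3), (s, 37, 2, 39, 16), (u, 36, 14, 17, 32), (u, 36, 14, 18, 12), (u, 36, 14, 24, 35), (u, 36, 14, 35, 10), (v, 23, 2, 10, 28), (v, 23, 2, 13, 39), (v, 23, 2, 15, 33), (v, 23, 2, 18, 17), (v, 23, 2, 20, 3), (v, 23, 2, 39, 16), (z, 2, 14, 17, 32), (z, 2, 14, 18, 12), (z, 2, 14, 24, 35), (z, 2, 14, 35, 10)}.
Joining (R ⨝ T) and U on G yields {(s, 37, 2, 10, 28, d, 2), (s, 37, 2, 13, 39, u, 23), (s, 37, 2, 15, 33, p, 36), (s, 37, 2, 15, 33, y, 29), (s, 37, 2, 18, 17, z, 19), (u, 36, 14, 17, 32, k, 6), (v, 23, 2, 10, 28, d, 2), (v, 23, 2, 13, 39, u, 23), (v, 23, 2, 15, 33, p, 36), (v, 23, 2, 15, 33, y, 29), (v, 23, 2, 18, 17, z, 19), (z, 2, 14, 17, 32, k, 6)}.
Selection A ≠ 14 ∧ C ≤ 37: {(s, 37, 2, 10, 28, d, 2), (s, 37, 2, 13, 39, u, 23), (s, 37, 2, 15, 33, p, 36), (s, 37, 2, 15, 33, y, 29), (s, 37, 2, 18, 17, z, 19), (v, 23, 2, 10, 28, d, 2), (v, 23, 2, 13, 39, u, 23), (v, 23, 2, 15, 33, p, 36), (v, 23, 2, 15, 33, y, 29), (v, 23, 2, 18, 17, z, 19)}
π[C, F]: project onto (C, F) → {(23, 19), (23, 2), (23, 23), (23, 29), (23, 36), (37, 19), (37, 2), (37, 23), (37, 29), (37, 36)}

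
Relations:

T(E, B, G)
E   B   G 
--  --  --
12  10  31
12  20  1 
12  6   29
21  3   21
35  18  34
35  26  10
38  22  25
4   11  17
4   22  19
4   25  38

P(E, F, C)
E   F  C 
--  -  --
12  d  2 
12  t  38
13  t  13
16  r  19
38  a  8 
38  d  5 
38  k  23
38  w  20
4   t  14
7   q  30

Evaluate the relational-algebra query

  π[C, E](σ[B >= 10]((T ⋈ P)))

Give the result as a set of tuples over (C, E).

T ⋈ P (natural join on E): {(12, 10, 31, d, 2), (12, 10, 31, t, 38), (12, 20, 1, d, 2), (12, 20, 1, t, 38), (12, 6, 29, d, 2), (12, 6, 29, t, 38), (38, 22, 25, a, 8), (38, 22, 25, d, 5), (38, 22, 25, k, 23), (38, 22, 25, w, 20), (4, 11, 17, t, 14), (4, 22, 19, t, 14), (4, 25, 38, t, 14)}
Selection B >= 10: {(12, 10, 31, d, 2), (12, 10, 31, t, 38), (12, 20, 1, d, 2), (12, 20, 1, t, 38), (38, 22, 25, a, 8), (38, 22, 25, d, 5), (38, 22, 25, k, 23), (38, 22, 25, w, 20), (4, 11, 17, t, 14), (4, 22, 19, t, 14), (4, 25, 38, t, 14)}
π_{C, E} gives {(14, 4), (2, 12), (20, 38), (23, 38), (38, 12), (5, 38), (8, 38)} (4 duplicate(s) eliminated).

{(14, 4), (2, 12), (20, 38), (23, 38), (38, 12), (5, 38), (8, 38)}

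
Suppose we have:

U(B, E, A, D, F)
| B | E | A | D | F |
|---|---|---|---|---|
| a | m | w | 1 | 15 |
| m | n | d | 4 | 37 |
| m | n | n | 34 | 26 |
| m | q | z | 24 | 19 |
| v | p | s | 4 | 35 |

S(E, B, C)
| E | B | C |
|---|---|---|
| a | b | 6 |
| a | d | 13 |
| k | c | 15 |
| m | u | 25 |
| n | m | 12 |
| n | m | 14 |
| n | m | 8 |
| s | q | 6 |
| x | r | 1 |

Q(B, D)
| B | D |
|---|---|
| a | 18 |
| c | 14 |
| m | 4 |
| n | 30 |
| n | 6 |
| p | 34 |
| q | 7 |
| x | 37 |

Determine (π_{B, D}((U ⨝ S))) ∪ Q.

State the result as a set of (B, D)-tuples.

{(a, 18), (c, 14), (m, 34), (m, 4), (n, 30), (n, 6), (p, 34), (q, 7), (x, 37)}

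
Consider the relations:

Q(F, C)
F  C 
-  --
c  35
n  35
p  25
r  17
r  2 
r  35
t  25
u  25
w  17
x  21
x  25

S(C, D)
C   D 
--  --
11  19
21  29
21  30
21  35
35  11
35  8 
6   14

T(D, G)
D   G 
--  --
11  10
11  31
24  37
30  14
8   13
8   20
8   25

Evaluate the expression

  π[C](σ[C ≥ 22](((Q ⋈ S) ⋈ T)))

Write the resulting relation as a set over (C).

{35}

Q ⋈ S (natural join on C): {(c, 35, 11), (c, 35, 8), (n, 35, 11), (n, 35, 8), (r, 35, 11), (r, 35, 8), (x, 21, 29), (x, 21, 30), (x, 21, 35)}
(Q ⋈ S) ⋈ T (natural join on D): {(c, 35, 11, 10), (c, 35, 11, 31), (c, 35, 8, 13), (c, 35, 8, 20), (c, 35, 8, 25), (n, 35, 11, 10), (n, 35, 11, 31), (n, 35, 8, 13), (n, 35, 8, 20), (n, 35, 8, 25), (r, 35, 11, 10), (r, 35, 11, 31), (r, 35, 8, 13), (r, 35, 8, 20), (r, 35, 8, 25), (x, 21, 30, 14)}
Filtering on C ≥ 22 leaves {(c, 35, 11, 10), (c, 35, 11, 31), (c, 35, 8, 13), (c, 35, 8, 20), (c, 35, 8, 25), (n, 35, 11, 10), (n, 35, 11, 31), (n, 35, 8, 13), (n, 35, 8, 20), (n, 35, 8, 25), (r, 35, 11, 10), (r, 35, 11, 31), (r, 35, 8, 13), (r, 35, 8, 20), (r, 35, 8, 25)}.
π[C]: project onto (C) (14 duplicate(s) eliminated) → {35}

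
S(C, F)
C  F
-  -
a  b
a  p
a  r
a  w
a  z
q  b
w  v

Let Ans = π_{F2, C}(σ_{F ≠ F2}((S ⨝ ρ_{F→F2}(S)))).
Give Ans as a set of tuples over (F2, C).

{(b, a), (p, a), (r, a), (w, a), (z, a)}

ρ[F→F2]: schema becomes (C, F2); tuples unchanged.
S ⋈ ρ_{F→F2}(S) (natural join on C): {(a, b, b), (a, b, p), (a, b, r), (a, b, w), (a, b, z), (a, p, b), (a, p, p), (a, p, r), (a, p, w), (a, p, z), (a, r, b), (a, r, p), (a, r, r), (a, r, w), (a, r, z), (a, w, b), (a, w, p), (a, w, r), (a, w, w), (a, w, z), (a, z, b), (a, z, p), (a, z, r), (a, z, w), (a, z, z), (q, b, b), (w, v, v)}
Filtering on F ≠ F2 leaves {(a, b, p), (a, b, r), (a, b, w), (a, b, z), (a, p, b), (a, p, r), (a, p, w), (a, p, z), (a, r, b), (a, r, p), (a, r, w), (a, r, z), (a, w, b), (a, w, p), (a, w, r), (a, w, z), (a, z, b), (a, z, p), (a, z, r), (a, z, w)}.
Keep only column(s) F2, C (15 duplicate(s) eliminated): {(b, a), (p, a), (r, a), (w, a), (z, a)}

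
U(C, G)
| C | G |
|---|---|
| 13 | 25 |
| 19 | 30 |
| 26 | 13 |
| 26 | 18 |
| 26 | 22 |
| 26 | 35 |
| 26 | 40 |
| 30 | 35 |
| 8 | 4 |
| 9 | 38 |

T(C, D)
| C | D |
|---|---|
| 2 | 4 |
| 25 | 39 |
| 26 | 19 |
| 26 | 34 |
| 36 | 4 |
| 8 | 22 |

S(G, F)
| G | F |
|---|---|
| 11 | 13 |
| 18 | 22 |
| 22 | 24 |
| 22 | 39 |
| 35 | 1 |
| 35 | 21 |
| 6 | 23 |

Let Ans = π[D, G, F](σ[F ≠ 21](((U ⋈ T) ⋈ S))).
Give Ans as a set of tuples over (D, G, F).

Natural join on C: {(26, 13, 19), (26, 13, 34), (26, 18, 19), (26, 18, 34), (26, 22, 19), (26, 22, 34), (26, 35, 19), (26, 35, 34), (26, 40, 19), (26, 40, 34), (8, 4, 22)}
Natural join on G: {(26, 18, 19, 22), (26, 18, 34, 22), (26, 22, 19, 24), (26, 22, 19, 39), (26, 22, 34, 24), (26, 22, 34, 39), (26, 35, 19, 1), (26, 35, 19, 21), (26, 35, 34, 1), (26, 35, 34, 21)}
Apply σ_{F ≠ 21}; surviving tuples: {(26, 18, 19, 22), (26, 18, 34, 22), (26, 22, 19, 24), (26, 22, 19, 39), (26, 22, 34, 24), (26, 22, 34, 39), (26, 35, 19, 1), (26, 35, 34, 1)}
Projecting to D, G, F: {(19, 18, 22), (19, 22, 24), (19, 22, 39), (19, 35, 1), (34, 18, 22), (34, 22, 24), (34, 22, 39), (34, 35, 1)}

{(19, 18, 22), (19, 22, 24), (19, 22, 39), (19, 35, 1), (34, 18, 22), (34, 22, 24), (34, 22, 39), (34, 35, 1)}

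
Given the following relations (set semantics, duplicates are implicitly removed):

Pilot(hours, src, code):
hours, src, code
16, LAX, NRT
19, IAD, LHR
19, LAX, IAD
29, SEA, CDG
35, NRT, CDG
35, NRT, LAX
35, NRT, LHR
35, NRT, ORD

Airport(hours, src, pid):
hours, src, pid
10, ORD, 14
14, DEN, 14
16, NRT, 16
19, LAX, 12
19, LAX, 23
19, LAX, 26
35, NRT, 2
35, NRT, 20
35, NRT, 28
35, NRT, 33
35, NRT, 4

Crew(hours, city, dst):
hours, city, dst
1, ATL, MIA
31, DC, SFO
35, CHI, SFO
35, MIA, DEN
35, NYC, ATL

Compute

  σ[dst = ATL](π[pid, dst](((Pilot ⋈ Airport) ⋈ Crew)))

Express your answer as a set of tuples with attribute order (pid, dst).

{(2, ATL), (20, ATL), (28, ATL), (33, ATL), (4, ATL)}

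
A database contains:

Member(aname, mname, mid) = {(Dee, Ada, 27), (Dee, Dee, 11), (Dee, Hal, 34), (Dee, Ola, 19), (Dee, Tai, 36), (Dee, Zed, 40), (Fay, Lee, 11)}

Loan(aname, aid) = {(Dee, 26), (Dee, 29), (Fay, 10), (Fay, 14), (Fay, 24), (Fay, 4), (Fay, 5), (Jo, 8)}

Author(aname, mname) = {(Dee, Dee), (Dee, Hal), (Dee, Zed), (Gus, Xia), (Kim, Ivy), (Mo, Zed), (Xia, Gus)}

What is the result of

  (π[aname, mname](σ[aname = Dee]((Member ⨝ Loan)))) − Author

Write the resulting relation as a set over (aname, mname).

{(Dee, Ada), (Dee, Ola), (Dee, Tai)}

Member ⋈ Loan (natural join on aname): {(Dee, Ada, 27, 26), (Dee, Ada, 27, 29), (Dee, Dee, 11, 26), (Dee, Dee, 11, 29), (Dee, Hal, 34, 26), (Dee, Hal, 34, 29), (Dee, Ola, 19, 26), (Dee, Ola, 19, 29), (Dee, Tai, 36, 26), (Dee, Tai, 36, 29), (Dee, Zed, 40, 26), (Dee, Zed, 40, 29), (Fay, Lee, 11, 10), (Fay, Lee, 11, 14), (Fay, Lee, 11, 24), (Fay, Lee, 11, 4), (Fay, Lee, 11, 5)}
Apply σ_{aname = Dee}; surviving tuples: {(Dee, Ada, 27, 26), (Dee, Ada, 27, 29), (Dee, Dee, 11, 26), (Dee, Dee, 11, 29), (Dee, Hal, 34, 26), (Dee, Hal, 34, 29), (Dee, Ola, 19, 26), (Dee, Ola, 19, 29), (Dee, Tai, 36, 26), (Dee, Tai, 36, 29), (Dee, Zed, 40, 26), (Dee, Zed, 40, 29)}
π_{aname, mname} gives {(Dee, Ada), (Dee, Dee), (Dee, Hal), (Dee, Ola), (Dee, Tai), (Dee, Zed)} (6 duplicate(s) eliminated).
Set difference of the two operands is {(Dee, Ada), (Dee, Ola), (Dee, Tai)}.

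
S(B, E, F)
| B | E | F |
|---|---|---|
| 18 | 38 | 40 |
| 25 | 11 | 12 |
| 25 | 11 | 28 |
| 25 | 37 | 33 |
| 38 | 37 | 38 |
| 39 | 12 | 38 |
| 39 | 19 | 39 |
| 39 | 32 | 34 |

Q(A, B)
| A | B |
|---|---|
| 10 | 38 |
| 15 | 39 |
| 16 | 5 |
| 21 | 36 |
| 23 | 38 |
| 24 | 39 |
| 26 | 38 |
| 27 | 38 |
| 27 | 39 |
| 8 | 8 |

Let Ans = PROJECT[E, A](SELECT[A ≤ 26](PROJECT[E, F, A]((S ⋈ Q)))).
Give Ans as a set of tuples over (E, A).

Natural join on B: {(38, 37, 38, 10), (38, 37, 38, 23), (38, 37, 38, 26), (38, 37, 38, 27), (39, 12, 38, 15), (39, 12, 38, 24), (39, 12, 38, 27), (39, 19, 39, 15), (39, 19, 39, 24), (39, 19, 39, 27), (39, 32, 34, 15), (39, 32, 34, 24), (39, 32, 34, 27)}
π_{E, F, A} gives {(12, 38, 15), (12, 38, 24), (12, 38, 27), (19, 39, 15), (19, 39, 24), (19, 39, 27), (32, 34, 15), (32, 34, 24), (32, 34, 27), (37, 38, 10), (37, 38, 23), (37, 38, 26), (37, 38, 27)}.
Filtering on A ≤ 26 leaves {(12, 38, 15), (12, 38, 24), (19, 39, 15), (19, 39, 24), (32, 34, 15), (32, 34, 24), (37, 38, 10), (37, 38, 23), (37, 38, 26)}.
π_{E, A} gives {(12, 15), (12, 24), (19, 15), (19, 24), (32, 15), (32, 24), (37, 10), (37, 23), (37, 26)}.

{(12, 15), (12, 24), (19, 15), (19, 24), (32, 15), (32, 24), (37, 10), (37, 23), (37, 26)}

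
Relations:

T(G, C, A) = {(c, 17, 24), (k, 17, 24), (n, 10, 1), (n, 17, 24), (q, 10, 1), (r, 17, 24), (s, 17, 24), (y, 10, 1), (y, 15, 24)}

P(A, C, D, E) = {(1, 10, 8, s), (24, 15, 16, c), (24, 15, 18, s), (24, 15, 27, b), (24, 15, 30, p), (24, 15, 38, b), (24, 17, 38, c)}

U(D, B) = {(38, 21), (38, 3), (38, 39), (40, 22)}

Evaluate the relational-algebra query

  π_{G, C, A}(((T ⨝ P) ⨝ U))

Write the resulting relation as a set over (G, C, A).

{(c, 17, 24), (k, 17, 24), (n, 17, 24), (r, 17, 24), (s, 17, 24), (y, 15, 24)}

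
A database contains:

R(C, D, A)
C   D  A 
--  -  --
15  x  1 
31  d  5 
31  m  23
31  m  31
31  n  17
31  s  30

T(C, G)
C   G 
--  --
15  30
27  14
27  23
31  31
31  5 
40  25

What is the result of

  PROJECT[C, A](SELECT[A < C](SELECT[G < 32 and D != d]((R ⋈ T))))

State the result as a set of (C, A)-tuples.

{(15, 1), (31, 17), (31, 23), (31, 30)}

Natural join on C: {(15, x, 1, 30), (31, d, 5, 31), (31, d, 5, 5), (31, m, 23, 31), (31, m, 23, 5), (31, m, 31, 31), (31, m, 31, 5), (31, n, 17, 31), (31, n, 17, 5), (31, s, 30, 31), (31, s, 30, 5)}
Filtering on G < 32 and D != d leaves {(15, x, 1, 30), (31, m, 23, 31), (31, m, 23, 5), (31, m, 31, 31), (31, m, 31, 5), (31, n, 17, 31), (31, n, 17, 5), (31, s, 30, 31), (31, s, 30, 5)}.
Filtering on A < C leaves {(15, x, 1, 30), (31, m, 23, 31), (31, m, 23, 5), (31, n, 17, 31), (31, n, 17, 5), (31, s, 30, 31), (31, s, 30, 5)}.
Projecting to C, A (3 duplicate(s) eliminated): {(15, 1), (31, 17), (31, 23), (31, 30)}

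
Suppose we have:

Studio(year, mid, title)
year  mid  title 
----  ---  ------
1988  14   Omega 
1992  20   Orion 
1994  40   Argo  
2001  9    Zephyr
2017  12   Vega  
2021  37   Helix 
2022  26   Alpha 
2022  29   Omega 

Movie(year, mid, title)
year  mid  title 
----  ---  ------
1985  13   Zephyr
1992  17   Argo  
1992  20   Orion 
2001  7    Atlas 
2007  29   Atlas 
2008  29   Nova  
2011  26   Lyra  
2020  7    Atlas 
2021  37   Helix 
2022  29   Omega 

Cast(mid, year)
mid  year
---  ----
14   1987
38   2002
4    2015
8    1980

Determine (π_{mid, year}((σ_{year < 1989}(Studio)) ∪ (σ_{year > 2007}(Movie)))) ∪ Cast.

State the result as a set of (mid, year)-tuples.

{(14, 1987), (14, 1988), (26, 2011), (29, 2008), (29, 2022), (37, 2021), (38, 2002), (4, 2015), (7, 2020), (8, 1980)}

σ[year < 1989]: keep tuples satisfying year < 1989 → {(1988, 14, Omega)}
σ[year > 2007]: keep tuples satisfying year > 2007 → {(2008, 29, Nova), (2011, 26, Lyra), (2020, 7, Atlas), (2021, 37, Helix), (2022, 29, Omega)}
Set union of the two operands is {(1988, 14, Omega), (2008, 29, Nova), (2011, 26, Lyra), (2020, 7, Atlas), (2021, 37, Helix), (2022, 29, Omega)}.
π[mid, year]: project onto (mid, year) → {(14, 1988), (26, 2011), (29, 2008), (29, 2022), (37, 2021), (7, 2020)}
Set union of the two operands is {(14, 1987), (14, 1988), (26, 2011), (29, 2008), (29, 2022), (37, 2021), (38, 2002), (4, 2015), (7, 2020), (8, 1980)}.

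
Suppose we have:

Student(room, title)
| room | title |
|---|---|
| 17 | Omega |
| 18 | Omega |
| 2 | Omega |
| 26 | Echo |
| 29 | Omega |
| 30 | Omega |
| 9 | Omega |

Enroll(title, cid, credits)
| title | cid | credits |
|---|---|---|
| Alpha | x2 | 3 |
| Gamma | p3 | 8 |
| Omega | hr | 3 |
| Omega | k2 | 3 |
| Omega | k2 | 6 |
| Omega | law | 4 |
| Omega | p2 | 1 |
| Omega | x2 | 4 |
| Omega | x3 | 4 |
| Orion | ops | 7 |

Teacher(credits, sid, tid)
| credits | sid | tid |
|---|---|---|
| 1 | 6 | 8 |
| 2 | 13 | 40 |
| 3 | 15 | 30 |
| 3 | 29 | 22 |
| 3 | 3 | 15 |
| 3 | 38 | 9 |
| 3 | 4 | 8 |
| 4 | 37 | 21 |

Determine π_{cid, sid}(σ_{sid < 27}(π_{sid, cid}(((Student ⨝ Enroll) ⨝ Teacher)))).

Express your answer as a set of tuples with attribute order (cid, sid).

{(hr, 15), (hr, 3), (hr, 4), (k2, 15), (k2, 3), (k2, 4), (p2, 6)}

Natural join on title: {(17, Omega, hr, 3), (17, Omega, k2, 3), (17, Omega, k2, 6), (17, Omega, law, 4), (17, Omega, p2, 1), (17, Omega, x2, 4), (17, Omega, x3, 4), (18, Omega, hr, 3), (18, Omega, k2, 3), (18, Omega, k2, 6), (18, Omega, law, 4), (18, Omega, p2, 1), (18, Omega, x2, 4), (18, Omega, x3, 4), (2, Omega, hr, 3), (2, Omega, k2, 3), (2, Omega, k2, 6), (2, Omega, law, 4), (2, Omega, p2, 1), (2, Omega, x2, 4), (2, Omega, x3, 4), (29, Omega, hr, 3), (29, Omega, k2, 3), (29, Omega, k2, 6), (29, Omega, law, 4), (29, Omega, p2, 1), (29, Omega, x2, 4), (29, Omega, x3, 4), (30, Omega, hr, 3), (30, Omega, k2, 3), (30, Omega, k2, 6), (30, Omega, law, 4), (30, Omega, p2, 1), (30, Omega, x2, 4), (30, Omega, x3, 4), (9, Omega, hr, 3), (9, Omega, k2, 3), (9, Omega, k2, 6), (9, Omega, law, 4), (9, Omega, p2, 1), (9, Omega, x2, 4), (9, Omega, x3, 4)}
Natural join on credits: {(17, Omega, hr, 3, 15, 30), (17, Omega, hr, 3, 29, 22), (17, Omega, hr, 3, 3, 15), (17, Omega, hr, 3, 38, 9), (17, Omega, hr, 3, 4, 8), (17, Omega, k2, 3, 15, 30), (17, Omega, k2, 3, 29, 22), (17, Omega, k2, 3, 3, 15), (17, Omega, k2, 3, 38, 9), (17, Omega, k2, 3, 4, 8), (17, Omega, law, 4, 37, 21), (17, Omega, p2, 1, 6, 8), (17, Omega, x2, 4, 37, 21), (17, Omega, x3, 4, 37, 21), (18, Omega, hr, 3, 15, 30), (18, Omega, hr, 3, 29, 22), (18, Omega, hr, 3, 3, 15), (18, Omega, hr, 3, 38, 9), (18, Omega, hr, 3, 4, 8), (18, Omega, k2, 3, 15, 30), (18, Omega, k2, 3, 29, 22), (18, Omega, k2, 3, 3, 15), (18, Omega, k2, 3, 38, 9), (18, Omega, k2, 3, 4, 8), (18, Omega, law, 4, 37, 21), (18, Omega, p2, 1, 6, 8), (18, Omega, x2, 4, 37, 21), (18, Omega, x3, 4, 37, 21), (2, Omega, hr, 3, 15, 30), (2, Omega, hr, 3, 29, 22), (2, Omega, hr, 3, 3, 15), (2, Omega, hr, 3, 38, 9), (2, Omega, hr, 3, 4, 8), (2, Omega, k2, 3, 15, 30), (2, Omega, k2, 3, 29, 22), (2, Omega, k2, 3, 3, 15), (2, Omega, k2, 3, 38, 9), (2, Omega, k2, 3, 4, 8), (2, Omega, law, 4, 37, 21), (2, Omega, p2, 1, 6, 8), (2, Omega, x2, 4, 37, 21), (2, Omega, x3, 4, 37, 21), (29, Omega, hr, 3, 15, 30), (29, Omega, hr, 3, 29, 22), (29, Omega, hr, 3, 3, 15), (29, Omega, hr, 3, 38, 9), (29, Omega, hr, 3, 4, 8), (29, Omega, k2, 3, 15, 30), (29, Omega, k2, 3, 29, 22), (29, Omega, k2, 3, 3, 15), (29, Omega, k2, 3, 38, 9), (29, Omega, k2, 3, 4, 8), (29, Omega, law, 4, 37, 21), (29, Omega, p2, 1, 6, 8), (29, Omega, x2, 4, 37, 21), (29, Omega, x3, 4, 37, 21), (30, Omega, hr, 3, 15, 30), (30, Omega, hr, 3, 29, 22), (30, Omega, hr, 3, 3, 15), (30, Omega, hr, 3, 38, 9), (30, Omega, hr, 3, 4, 8), (30, Omega, k2, 3, 15, 30), (30, Omega, k2, 3, 29, 22), (30, Omega, k2, 3, 3, 15), (30, Omega, k2, 3, 38, 9), (30, Omega, k2, 3, 4, 8), (30, Omega, law, 4, 37, 21), (30, Omega, p2, 1, 6, 8), (30, Omega, x2, 4, 37, 21), (30, Omega, x3, 4, 37, 21), (9, Omega, hr, 3, 15, 30), (9, Omega, hr, 3, 29, 22), (9, Omega, hr, 3, 3, 15), (9, Omega, hr, 3, 38, 9), (9, Omega, hr, 3, 4, 8), (9, Omega, k2, 3, 15, 30), (9, Omega, k2, 3, 29, 22), (9, Omega, k2, 3, 3, 15), (9, Omega, k2, 3, 38, 9), (9, Omega, k2, 3, 4, 8), (9, Omega, law, 4, 37, 21), (9, Omega, p2, 1, 6, 8), (9, Omega, x2, 4, 37, 21), (9, Omega, x3, 4, 37, 21)}
π_{sid, cid} gives {(15, hr), (15, k2), (29, hr), (29, k2), (3, hr), (3, k2), (37, law), (37, x2), (37, x3), (38, hr), (38, k2), (4, hr), (4, k2), (6, p2)} (70 duplicate(s) eliminated).
σ[sid < 27]: keep tuples satisfying sid < 27 → {(15, hr), (15, k2), (3, hr), (3, k2), (4, hr), (4, k2), (6, p2)}
π_{cid, sid} gives {(hr, 15), (hr, 3), (hr, 4), (k2, 15), (k2, 3), (k2, 4), (p2, 6)}.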